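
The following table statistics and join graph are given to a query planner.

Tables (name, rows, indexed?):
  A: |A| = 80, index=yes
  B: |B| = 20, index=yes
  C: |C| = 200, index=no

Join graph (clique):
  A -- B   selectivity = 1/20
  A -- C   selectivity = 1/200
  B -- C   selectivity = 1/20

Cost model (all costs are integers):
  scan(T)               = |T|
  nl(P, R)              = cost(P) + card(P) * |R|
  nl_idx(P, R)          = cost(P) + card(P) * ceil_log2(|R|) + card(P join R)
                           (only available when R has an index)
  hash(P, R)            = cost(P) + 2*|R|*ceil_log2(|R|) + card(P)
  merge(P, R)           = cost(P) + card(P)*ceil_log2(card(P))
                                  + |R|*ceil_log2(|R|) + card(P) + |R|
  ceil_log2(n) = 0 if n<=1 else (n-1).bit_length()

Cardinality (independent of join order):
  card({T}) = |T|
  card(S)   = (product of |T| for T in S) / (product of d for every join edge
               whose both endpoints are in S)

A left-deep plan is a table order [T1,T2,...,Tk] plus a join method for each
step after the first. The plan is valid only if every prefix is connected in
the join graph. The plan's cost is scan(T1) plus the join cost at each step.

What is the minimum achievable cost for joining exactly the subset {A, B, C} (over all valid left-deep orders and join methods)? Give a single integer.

Selinger DP over subsets of {A,B,C}:
  {A}: scan cost=80, card=80
  {B}: scan cost=20, card=20
  {C}: scan cost=200, card=200
  {AB}: card=80; try (A,nl_idx)→240, (B,hash)→360, (B,nl_idx)→560, (A,merge)→780, (B,merge)→840, (A,hash)→1160 …(+2); best=240 via (A,nl_idx)
  {AC}: card=80; try (A,hash)→1520, (A,nl_idx)→1680, (C,merge)→2520, (A,merge)→2640, (C,hash)→3360, (C,nl)→16080 …(+1); best=1520 via (A,hash)
  {BC}: card=200; try (B,hash)→600, (B,nl_idx)→1400, (C,merge)→1940, (B,merge)→2120, (C,hash)→3240, (C,nl)→4020 …(+1); best=600 via (B,hash)
  {ABC}: card=4; try (B,hash)→1800, (A,hash)→1920, (B,nl_idx)→1924, (A,nl_idx)→2004, (B,merge)→2280, (C,merge)→2680 …(+5); best=1800 via (B,hash)

1800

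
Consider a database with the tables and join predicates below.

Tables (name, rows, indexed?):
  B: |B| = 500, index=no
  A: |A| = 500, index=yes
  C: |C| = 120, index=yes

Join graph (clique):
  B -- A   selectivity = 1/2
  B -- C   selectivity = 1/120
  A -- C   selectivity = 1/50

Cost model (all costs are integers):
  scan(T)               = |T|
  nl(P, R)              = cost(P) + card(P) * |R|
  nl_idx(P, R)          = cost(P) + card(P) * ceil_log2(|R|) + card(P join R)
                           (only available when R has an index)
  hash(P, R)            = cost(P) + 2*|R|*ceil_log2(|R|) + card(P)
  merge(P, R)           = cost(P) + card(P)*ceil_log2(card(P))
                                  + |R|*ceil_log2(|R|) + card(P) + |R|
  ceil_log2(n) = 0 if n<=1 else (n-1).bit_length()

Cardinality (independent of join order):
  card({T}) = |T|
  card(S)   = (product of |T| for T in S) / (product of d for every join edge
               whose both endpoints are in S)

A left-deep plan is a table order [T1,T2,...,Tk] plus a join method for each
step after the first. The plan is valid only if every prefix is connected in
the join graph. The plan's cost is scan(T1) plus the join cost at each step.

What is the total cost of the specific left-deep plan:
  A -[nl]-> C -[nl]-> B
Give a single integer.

660500

step 1: scan A: cost=500, card=500
step 2: join C via nl
    card(P join C) = 500*120/(50) = 1200
    cost = 500 + 500*120 = 60500
step 3: join B via nl
    card(P join B) = 1200*500/(2*120) = 2500
    cost = 60500 + 1200*500 = 660500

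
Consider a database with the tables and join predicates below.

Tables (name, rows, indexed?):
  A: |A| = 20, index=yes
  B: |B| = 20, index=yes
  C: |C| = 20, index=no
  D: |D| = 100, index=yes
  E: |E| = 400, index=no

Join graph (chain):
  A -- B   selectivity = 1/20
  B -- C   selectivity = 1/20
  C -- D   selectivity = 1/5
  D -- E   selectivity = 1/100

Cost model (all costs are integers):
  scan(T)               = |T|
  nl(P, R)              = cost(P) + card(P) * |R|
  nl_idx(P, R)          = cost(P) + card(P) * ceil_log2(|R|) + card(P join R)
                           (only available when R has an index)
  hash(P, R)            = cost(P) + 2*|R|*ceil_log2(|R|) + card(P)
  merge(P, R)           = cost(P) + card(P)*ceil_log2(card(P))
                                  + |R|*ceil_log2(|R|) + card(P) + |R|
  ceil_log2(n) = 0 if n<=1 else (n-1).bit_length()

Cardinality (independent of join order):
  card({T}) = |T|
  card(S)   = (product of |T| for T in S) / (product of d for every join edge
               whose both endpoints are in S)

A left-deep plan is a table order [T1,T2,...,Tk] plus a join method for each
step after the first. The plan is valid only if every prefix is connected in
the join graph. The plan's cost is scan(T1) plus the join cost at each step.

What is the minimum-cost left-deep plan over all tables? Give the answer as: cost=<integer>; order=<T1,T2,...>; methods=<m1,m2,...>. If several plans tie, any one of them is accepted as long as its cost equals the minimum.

cost=6400; order=E,D,C,B,A; methods=hash,hash,hash,hash

Selinger DP (subsets sized 1..n):
  {A}: scan cost=20, card=20
  {B}: scan cost=20, card=20
  {C}: scan cost=20, card=20
  {D}: scan cost=100, card=100
  {E}: scan cost=400, card=400
  {AB}: card=20; try (B,nl_idx)→140, (A,nl_idx)→140, (B,hash)→240, (A,hash)→240, (B,merge)→260, (A,merge)→260 …(+2); best=140 via (B,nl_idx)
  {BC}: card=20; try (B,nl_idx)→140, (C,hash)→240, (B,hash)→240, (C,merge)→260, (B,merge)→260, (C,nl)→420 …(+1); best=140 via (B,nl_idx)
  {CD}: card=400; try (C,hash)→400, (D,nl_idx)→560, (D,merge)→940, (C,merge)→1020, (D,hash)→1440, (D,nl)→2020 …(+1); best=400 via (C,hash)
  {DE}: card=400; try (D,hash)→2200, (D,nl_idx)→3600, (E,merge)→4900, (D,merge)→5200, (E,hash)→7400, (E,nl)→40100 …(+1); best=2200 via (D,hash)
  {ABC}: card=20; try (A,nl_idx)→260, (C,hash)→360, (A,hash)→360, (C,merge)→380, (A,merge)→380, (C,nl)→540 …(+1); best=260 via (A,nl_idx)
  {BCD}: card=400; try (D,nl_idx)→680, (B,hash)→1000, (D,merge)→1060, (D,hash)→1560, (D,nl)→2140, (B,nl_idx)→2800 …(+2); best=680 via (D,nl_idx)
  {CDE}: card=1600; try (C,hash)→2800, (C,merge)→6320, (E,hash)→8000, (E,merge)→8400, (C,nl)→10200, (E,nl)→160400; best=2800 via (C,hash)
  {ABCD}: card=400; try (D,nl_idx)→800, (D,merge)→1180, (A,hash)→1280, (D,hash)→1680, (D,nl)→2260, (A,nl_idx)→3080 …(+2); best=800 via (D,nl_idx)
  {BCDE}: card=1600; try (B,hash)→4600, (E,hash)→8280, (E,merge)→8680, (B,nl_idx)→12400, (B,merge)→22120, (B,nl)→34800 …(+1); best=4600 via (B,hash)
  {ABCDE}: card=1600; try (A,hash)→6400, (E,hash)→8400, (E,merge)→8800, (A,nl_idx)→14200, (A,merge)→23920, (A,nl)→36600 …(+1); best=6400 via (A,hash)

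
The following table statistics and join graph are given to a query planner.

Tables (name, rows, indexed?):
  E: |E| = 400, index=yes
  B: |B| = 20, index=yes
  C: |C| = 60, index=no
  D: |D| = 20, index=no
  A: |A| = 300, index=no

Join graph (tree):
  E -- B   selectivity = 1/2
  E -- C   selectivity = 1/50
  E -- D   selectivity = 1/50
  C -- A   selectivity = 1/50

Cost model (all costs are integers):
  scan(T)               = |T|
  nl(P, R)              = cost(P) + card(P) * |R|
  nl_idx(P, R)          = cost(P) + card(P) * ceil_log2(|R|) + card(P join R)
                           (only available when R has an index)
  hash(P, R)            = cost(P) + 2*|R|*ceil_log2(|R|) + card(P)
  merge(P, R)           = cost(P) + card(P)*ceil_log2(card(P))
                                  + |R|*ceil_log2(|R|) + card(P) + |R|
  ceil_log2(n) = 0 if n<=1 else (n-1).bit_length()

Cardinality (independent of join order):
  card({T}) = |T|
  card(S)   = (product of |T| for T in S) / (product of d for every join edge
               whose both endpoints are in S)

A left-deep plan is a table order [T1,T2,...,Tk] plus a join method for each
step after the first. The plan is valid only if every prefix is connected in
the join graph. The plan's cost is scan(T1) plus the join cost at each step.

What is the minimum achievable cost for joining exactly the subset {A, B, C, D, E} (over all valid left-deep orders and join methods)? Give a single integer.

Selinger DP over subsets of {A,B,C,D,E}:
  {E}: scan cost=400, card=400
  {B}: scan cost=20, card=20
  {C}: scan cost=60, card=60
  {D}: scan cost=20, card=20
  {A}: scan cost=300, card=300
  {BE}: card=4000; try (B,hash)→1000, (E,merge)→4140, (E,nl_idx)→4200, (B,merge)→4520, (B,nl_idx)→6400, (E,hash)→7240 …(+2); best=1000 via (B,hash)
  {CE}: card=480; try (E,nl_idx)→1080, (C,hash)→1520, (E,merge)→4480, (C,merge)→4820, (E,hash)→7320, (E,nl)→24060 …(+1); best=1080 via (E,nl_idx)
  {DE}: card=160; try (E,nl_idx)→360, (D,hash)→1000, (E,merge)→4140, (D,merge)→4520, (E,hash)→7240, (E,nl)→8020 …(+1); best=360 via (E,nl_idx)
  {AC}: card=360; try (C,hash)→1320, (A,merge)→3480, (C,merge)→3720, (A,hash)→5520, (A,nl)→18060, (C,nl)→18300; best=1320 via (C,hash)
  {BCE}: card=4800; try (B,hash)→1760, (C,hash)→5720, (B,merge)→6000, (B,nl_idx)→8280, (B,nl)→10680, (C,merge)→53420 …(+1); best=1760 via (B,hash)
  {BDE}: card=1600; try (B,hash)→720, (B,merge)→1920, (B,nl_idx)→2760, (B,nl)→3560, (D,hash)→5200, (D,merge)→53120 …(+1); best=720 via (B,hash)
  {CDE}: card=192; try (C,hash)→1240, (D,hash)→1760, (C,merge)→2220, (D,merge)→6000, (C,nl)→9960, (D,nl)→10680; best=1240 via (C,hash)
  {ACE}: card=2880; try (A,hash)→6960, (E,nl_idx)→7440, (E,hash)→8880, (A,merge)→8880, (E,merge)→8920, (A,nl)→145080 …(+1); best=6960 via (A,hash)
  {BCDE}: card=1920; try (B,hash)→1632, (C,hash)→3040, (B,merge)→3088, (B,nl_idx)→4120, (B,nl)→5080, (D,hash)→6760 …(+4); best=1632 via (B,hash)
  {ABCE}: card=28800; try (B,hash)→10040, (A,hash)→11960, (B,merge)→44520, (B,nl_idx)→50160, (B,nl)→64560, (A,merge)→71960 …(+1); best=10040 via (B,hash)
  {ACDE}: card=1152; try (A,merge)→5968, (A,hash)→6832, (D,hash)→10040, (D,merge)→44520, (A,nl)→58840, (D,nl)→64560; best=5968 via (A,merge)
  {ABCDE}: card=11520; try (B,hash)→7320, (A,hash)→8952, (B,merge)→19912, (B,nl_idx)→23248, (A,merge)→27672, (B,nl)→29008 …(+4); best=7320 via (B,hash)

7320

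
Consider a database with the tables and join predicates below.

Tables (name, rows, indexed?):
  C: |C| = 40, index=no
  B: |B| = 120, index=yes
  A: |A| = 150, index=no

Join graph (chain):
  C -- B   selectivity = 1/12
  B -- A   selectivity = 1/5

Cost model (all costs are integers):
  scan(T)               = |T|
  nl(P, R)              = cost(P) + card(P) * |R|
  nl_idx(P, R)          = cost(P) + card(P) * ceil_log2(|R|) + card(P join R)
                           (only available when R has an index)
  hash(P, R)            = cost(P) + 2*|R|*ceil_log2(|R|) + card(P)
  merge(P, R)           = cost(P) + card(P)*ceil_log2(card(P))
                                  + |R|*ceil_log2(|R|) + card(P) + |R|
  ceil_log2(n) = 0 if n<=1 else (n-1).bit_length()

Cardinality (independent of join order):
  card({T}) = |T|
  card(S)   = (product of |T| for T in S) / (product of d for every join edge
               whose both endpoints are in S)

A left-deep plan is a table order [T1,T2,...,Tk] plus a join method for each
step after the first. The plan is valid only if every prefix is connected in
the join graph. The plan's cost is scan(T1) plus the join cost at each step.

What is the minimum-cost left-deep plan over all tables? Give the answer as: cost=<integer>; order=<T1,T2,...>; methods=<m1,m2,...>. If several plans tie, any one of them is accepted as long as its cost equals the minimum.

cost=3520; order=B,C,A; methods=hash,hash

Selinger DP (subsets sized 1..n):
  {C}: scan cost=40, card=40
  {B}: scan cost=120, card=120
  {A}: scan cost=150, card=150
  {BC}: card=400; try (C,hash)→720, (B,nl_idx)→720, (B,merge)→1280, (C,merge)→1360, (B,hash)→1760, (B,nl)→4840 …(+1); best=720 via (C,hash)
  {AB}: card=3600; try (B,hash)→1980, (A,merge)→2430, (B,merge)→2460, (A,hash)→2640, (B,nl_idx)→4800, (A,nl)→18120 …(+1); best=1980 via (B,hash)
  {ABC}: card=12000; try (A,hash)→3520, (C,hash)→6060, (A,merge)→6070, (C,merge)→49060, (A,nl)→60720, (C,nl)→145980; best=3520 via (A,hash)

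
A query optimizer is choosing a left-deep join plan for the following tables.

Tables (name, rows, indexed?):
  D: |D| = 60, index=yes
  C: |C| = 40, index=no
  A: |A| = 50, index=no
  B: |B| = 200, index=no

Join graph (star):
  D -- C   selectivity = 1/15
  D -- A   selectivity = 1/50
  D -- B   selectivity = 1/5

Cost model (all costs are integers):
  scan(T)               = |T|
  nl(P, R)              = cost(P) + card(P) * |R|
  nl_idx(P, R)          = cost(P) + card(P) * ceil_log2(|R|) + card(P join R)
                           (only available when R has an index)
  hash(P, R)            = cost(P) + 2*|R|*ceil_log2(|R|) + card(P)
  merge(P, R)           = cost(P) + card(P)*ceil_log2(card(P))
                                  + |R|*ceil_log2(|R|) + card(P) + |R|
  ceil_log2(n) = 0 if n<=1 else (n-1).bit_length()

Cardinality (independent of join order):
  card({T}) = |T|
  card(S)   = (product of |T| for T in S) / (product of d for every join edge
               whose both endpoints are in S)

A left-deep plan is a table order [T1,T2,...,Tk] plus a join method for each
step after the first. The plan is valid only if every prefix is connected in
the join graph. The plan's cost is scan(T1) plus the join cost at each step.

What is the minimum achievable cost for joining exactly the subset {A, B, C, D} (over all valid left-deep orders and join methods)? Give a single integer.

Selinger DP over subsets of {A,B,C,D}:
  {D}: scan cost=60, card=60
  {C}: scan cost=40, card=40
  {A}: scan cost=50, card=50
  {B}: scan cost=200, card=200
  {CD}: card=160; try (D,nl_idx)→440, (C,hash)→600, (D,merge)→740, (C,merge)→760, (D,hash)→800, (D,nl)→2440 …(+1); best=440 via (D,nl_idx)
  {AD}: card=60; try (D,nl_idx)→410, (A,hash)→720, (D,hash)→820, (D,merge)→820, (A,merge)→830, (D,nl)→3050 …(+1); best=410 via (D,nl_idx)
  {BD}: card=2400; try (D,hash)→1120, (B,merge)→2280, (D,merge)→2420, (B,hash)→3320, (D,nl_idx)→3800, (B,nl)→12060 …(+1); best=1120 via (D,hash)
  {ACD}: card=160; try (C,hash)→950, (C,merge)→1110, (A,hash)→1200, (A,merge)→2230, (C,nl)→2810, (A,nl)→8440; best=950 via (C,hash)
  {BCD}: card=6400; try (B,merge)→3680, (B,hash)→3800, (C,hash)→4000, (B,nl)→32440, (C,merge)→32600, (C,nl)→97120; best=3680 via (B,merge)
  {ABD}: card=2400; try (B,merge)→2630, (B,hash)→3670, (A,hash)→4120, (B,nl)→12410, (A,merge)→32670, (A,nl)→121120; best=2630 via (B,merge)
  {ABCD}: card=6400; try (B,merge)→4190, (B,hash)→4310, (C,hash)→5510, (A,hash)→10680, (B,nl)→32950, (C,merge)→34110 …(+3); best=4190 via (B,merge)

4190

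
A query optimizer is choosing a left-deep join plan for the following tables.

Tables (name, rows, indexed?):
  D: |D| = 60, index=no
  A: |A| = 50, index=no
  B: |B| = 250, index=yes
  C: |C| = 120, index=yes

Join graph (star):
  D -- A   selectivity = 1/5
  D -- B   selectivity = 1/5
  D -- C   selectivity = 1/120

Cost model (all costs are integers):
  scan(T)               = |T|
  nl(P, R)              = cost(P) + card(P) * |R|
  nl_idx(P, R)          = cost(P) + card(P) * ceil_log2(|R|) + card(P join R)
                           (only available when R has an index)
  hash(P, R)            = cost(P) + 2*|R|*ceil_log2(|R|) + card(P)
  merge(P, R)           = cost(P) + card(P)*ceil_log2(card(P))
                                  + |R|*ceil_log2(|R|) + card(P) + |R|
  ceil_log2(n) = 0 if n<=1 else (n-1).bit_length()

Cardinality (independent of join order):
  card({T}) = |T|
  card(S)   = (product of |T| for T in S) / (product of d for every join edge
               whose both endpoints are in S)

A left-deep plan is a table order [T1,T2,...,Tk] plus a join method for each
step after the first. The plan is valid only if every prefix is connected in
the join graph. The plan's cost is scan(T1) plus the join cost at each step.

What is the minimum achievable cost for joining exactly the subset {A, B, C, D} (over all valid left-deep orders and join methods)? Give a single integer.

Selinger DP over subsets of {A,B,C,D}:
  {D}: scan cost=60, card=60
  {A}: scan cost=50, card=50
  {B}: scan cost=250, card=250
  {C}: scan cost=120, card=120
  {AD}: card=600; try (A,hash)→720, (D,hash)→820, (D,merge)→820, (A,merge)→830, (D,nl)→3050, (A,nl)→3060; best=720 via (A,hash)
  {BD}: card=3000; try (D,hash)→1220, (B,merge)→2730, (D,merge)→2920, (B,nl_idx)→3540, (B,hash)→4120, (B,nl)→15060 …(+1); best=1220 via (D,hash)
  {CD}: card=60; try (C,nl_idx)→540, (D,hash)→960, (C,merge)→1440, (D,merge)→1500, (C,hash)→1800, (C,nl)→7260 …(+1); best=540 via (C,nl_idx)
  {ABD}: card=30000; try (A,hash)→4820, (B,hash)→5320, (B,merge)→9570, (B,nl_idx)→35520, (A,merge)→40570, (B,nl)→150720 …(+1); best=4820 via (A,hash)
  {ACD}: card=600; try (A,hash)→1200, (A,merge)→1310, (C,hash)→3000, (A,nl)→3540, (C,nl_idx)→5520, (C,merge)→8280 …(+1); best=1200 via (A,hash)
  {BCD}: card=3000; try (B,merge)→3210, (B,nl_idx)→4020, (B,hash)→4600, (C,hash)→5900, (B,nl)→15540, (C,nl_idx)→25220 …(+2); best=3210 via (B,merge)
  {ABCD}: card=30000; try (B,hash)→5800, (A,hash)→6810, (B,merge)→10050, (B,nl_idx)→36000, (C,hash)→36500, (A,merge)→42560 …(+5); best=5800 via (B,hash)

5800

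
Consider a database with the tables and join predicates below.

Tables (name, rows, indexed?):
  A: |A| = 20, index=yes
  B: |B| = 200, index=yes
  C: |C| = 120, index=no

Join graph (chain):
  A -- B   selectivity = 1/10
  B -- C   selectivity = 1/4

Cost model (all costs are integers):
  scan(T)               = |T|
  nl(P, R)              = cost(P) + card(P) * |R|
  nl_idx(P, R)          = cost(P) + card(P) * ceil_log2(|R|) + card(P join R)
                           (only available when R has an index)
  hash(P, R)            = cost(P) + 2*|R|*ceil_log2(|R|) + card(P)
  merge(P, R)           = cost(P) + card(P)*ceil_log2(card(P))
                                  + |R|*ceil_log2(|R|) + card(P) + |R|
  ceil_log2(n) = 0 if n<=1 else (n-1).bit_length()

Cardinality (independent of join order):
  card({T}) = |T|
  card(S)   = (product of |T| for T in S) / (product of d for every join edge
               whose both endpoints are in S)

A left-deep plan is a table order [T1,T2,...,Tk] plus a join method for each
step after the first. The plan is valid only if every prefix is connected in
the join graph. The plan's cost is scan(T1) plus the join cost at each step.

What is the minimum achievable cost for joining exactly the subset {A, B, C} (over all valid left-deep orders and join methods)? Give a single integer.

2660

Selinger DP over subsets of {A,B,C}:
  {A}: scan cost=20, card=20
  {B}: scan cost=200, card=200
  {C}: scan cost=120, card=120
  {AB}: card=400; try (B,nl_idx)→580, (A,hash)→600, (A,nl_idx)→1600, (B,merge)→1940, (A,merge)→2120, (B,hash)→3240 …(+2); best=580 via (B,nl_idx)
  {BC}: card=6000; try (C,hash)→2080, (B,merge)→2880, (C,merge)→2960, (B,hash)→3440, (B,nl_idx)→7080, (B,nl)→24120 …(+1); best=2080 via (C,hash)
  {ABC}: card=12000; try (C,hash)→2660, (C,merge)→5540, (A,hash)→8280, (A,nl_idx)→44080, (C,nl)→48580, (A,merge)→86200 …(+1); best=2660 via (C,hash)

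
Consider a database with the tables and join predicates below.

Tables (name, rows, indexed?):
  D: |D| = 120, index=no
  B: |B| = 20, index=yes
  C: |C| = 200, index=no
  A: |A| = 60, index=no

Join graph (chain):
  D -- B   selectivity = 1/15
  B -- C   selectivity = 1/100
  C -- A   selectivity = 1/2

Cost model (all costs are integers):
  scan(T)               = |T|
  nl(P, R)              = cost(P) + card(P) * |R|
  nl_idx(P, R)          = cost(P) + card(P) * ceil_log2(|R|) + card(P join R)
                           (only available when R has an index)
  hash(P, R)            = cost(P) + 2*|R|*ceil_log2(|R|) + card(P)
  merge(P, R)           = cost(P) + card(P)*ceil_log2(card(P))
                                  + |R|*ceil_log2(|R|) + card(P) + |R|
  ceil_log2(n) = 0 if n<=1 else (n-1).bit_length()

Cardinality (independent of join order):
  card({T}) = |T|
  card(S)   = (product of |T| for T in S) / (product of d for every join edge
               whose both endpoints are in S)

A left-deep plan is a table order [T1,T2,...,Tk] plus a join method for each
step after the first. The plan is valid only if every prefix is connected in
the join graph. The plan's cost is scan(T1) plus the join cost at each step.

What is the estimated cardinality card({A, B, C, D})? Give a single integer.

Tables in S: A(60), B(20), C(200), D(120)
Edges inside S: D-B(d=15), B-C(d=100), C-A(d=2)
numerator = 60 * 20 * 200 * 120 = 28800000
denominator = 15 * 100 * 2 = 3000
card(S) = 28800000 / 3000 = 9600

9600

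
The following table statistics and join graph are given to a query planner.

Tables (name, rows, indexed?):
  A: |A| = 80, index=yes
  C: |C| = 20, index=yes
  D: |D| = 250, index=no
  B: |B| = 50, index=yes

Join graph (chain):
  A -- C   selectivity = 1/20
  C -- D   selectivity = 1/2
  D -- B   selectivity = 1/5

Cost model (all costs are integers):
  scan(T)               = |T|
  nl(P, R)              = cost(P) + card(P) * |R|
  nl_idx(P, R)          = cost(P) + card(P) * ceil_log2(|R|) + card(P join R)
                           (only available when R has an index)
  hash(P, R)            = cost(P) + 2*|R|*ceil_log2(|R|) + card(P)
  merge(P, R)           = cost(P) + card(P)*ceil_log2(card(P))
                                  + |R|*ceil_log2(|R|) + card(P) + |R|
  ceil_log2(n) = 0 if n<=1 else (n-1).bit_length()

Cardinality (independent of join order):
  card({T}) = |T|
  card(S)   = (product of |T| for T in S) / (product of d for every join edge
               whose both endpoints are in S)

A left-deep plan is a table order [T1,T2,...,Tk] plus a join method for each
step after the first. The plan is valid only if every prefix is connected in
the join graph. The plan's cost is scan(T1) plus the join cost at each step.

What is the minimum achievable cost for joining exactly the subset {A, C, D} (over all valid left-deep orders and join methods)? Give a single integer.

3130

Selinger DP over subsets of {A,C,D}:
  {A}: scan cost=80, card=80
  {C}: scan cost=20, card=20
  {D}: scan cost=250, card=250
  {AC}: card=80; try (A,nl_idx)→240, (C,hash)→360, (C,nl_idx)→560, (A,merge)→780, (C,merge)→840, (A,hash)→1160 …(+2); best=240 via (A,nl_idx)
  {CD}: card=2500; try (C,hash)→700, (D,merge)→2390, (C,merge)→2620, (C,nl_idx)→4000, (D,hash)→4040, (D,nl)→5020 …(+1); best=700 via (C,hash)
  {ACD}: card=10000; try (D,merge)→3130, (D,hash)→4320, (A,hash)→4320, (D,nl)→20240, (A,nl_idx)→28200, (A,merge)→33840 …(+1); best=3130 via (D,merge)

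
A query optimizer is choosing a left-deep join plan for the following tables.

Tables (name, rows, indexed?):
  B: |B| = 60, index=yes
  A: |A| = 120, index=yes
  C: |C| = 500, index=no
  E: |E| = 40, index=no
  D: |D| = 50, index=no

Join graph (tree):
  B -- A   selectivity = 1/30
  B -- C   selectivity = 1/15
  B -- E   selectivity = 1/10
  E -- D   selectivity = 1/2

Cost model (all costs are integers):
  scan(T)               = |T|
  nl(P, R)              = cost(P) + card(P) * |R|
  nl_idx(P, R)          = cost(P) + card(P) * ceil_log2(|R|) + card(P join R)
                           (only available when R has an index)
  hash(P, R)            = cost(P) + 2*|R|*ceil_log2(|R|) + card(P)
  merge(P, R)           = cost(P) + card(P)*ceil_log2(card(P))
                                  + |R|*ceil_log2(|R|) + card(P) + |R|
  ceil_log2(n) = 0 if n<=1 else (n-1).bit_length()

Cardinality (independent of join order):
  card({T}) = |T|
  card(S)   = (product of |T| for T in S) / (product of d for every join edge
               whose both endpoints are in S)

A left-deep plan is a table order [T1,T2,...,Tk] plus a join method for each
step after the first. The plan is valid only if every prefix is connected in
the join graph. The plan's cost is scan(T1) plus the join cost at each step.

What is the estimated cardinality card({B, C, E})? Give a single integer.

8000

Tables in S: B(60), C(500), E(40)
Edges inside S: B-C(d=15), B-E(d=10)
numerator = 60 * 500 * 40 = 1200000
denominator = 15 * 10 = 150
card(S) = 1200000 / 150 = 8000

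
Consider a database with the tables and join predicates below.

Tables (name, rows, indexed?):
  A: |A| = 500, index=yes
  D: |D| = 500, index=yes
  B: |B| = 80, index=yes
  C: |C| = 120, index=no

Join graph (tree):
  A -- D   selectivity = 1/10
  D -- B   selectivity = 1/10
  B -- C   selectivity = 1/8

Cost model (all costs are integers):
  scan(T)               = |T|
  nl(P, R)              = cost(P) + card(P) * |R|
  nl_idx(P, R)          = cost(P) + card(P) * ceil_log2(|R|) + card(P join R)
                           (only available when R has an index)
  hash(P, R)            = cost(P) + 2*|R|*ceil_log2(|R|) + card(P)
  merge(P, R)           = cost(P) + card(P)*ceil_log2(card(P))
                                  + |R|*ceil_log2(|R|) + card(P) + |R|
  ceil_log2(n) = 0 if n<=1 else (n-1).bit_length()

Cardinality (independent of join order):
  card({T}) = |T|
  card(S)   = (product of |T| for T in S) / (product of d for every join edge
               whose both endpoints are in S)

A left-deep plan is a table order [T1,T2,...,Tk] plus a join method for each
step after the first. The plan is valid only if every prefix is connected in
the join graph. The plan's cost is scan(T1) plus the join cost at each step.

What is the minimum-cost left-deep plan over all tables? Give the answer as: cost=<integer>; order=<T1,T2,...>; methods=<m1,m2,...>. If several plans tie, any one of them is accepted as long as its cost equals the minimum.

Selinger DP (subsets sized 1..n):
  {A}: scan cost=500, card=500
  {D}: scan cost=500, card=500
  {B}: scan cost=80, card=80
  {C}: scan cost=120, card=120
  {AD}: card=25000; try (D,hash)→10000, (A,hash)→10000, (D,merge)→10500, (A,merge)→10500, (D,nl_idx)→30000, (A,nl_idx)→30000 …(+2); best=10000 via (D,hash)
  {BD}: card=4000; try (B,hash)→2120, (D,nl_idx)→4800, (D,merge)→5720, (B,merge)→6140, (B,nl_idx)→8000, (D,hash)→9160 …(+2); best=2120 via (B,hash)
  {BC}: card=1200; try (B,hash)→1360, (C,merge)→1680, (B,merge)→1720, (C,hash)→1840, (B,nl_idx)→2160, (C,nl)→9680 …(+1); best=1360 via (B,hash)
  {ABD}: card=200000; try (A,hash)→15120, (B,hash)→36120, (A,merge)→59120, (A,nl_idx)→238120, (B,nl_idx)→385000, (B,merge)→410640 …(+2); best=15120 via (A,hash)
  {BCD}: card=60000; try (C,hash)→7800, (D,hash)→11560, (D,merge)→20760, (C,merge)→55080, (D,nl_idx)→72160, (C,nl)→482120 …(+1); best=7800 via (C,hash)
  {ABCD}: card=3000000; try (A,hash)→76800, (C,hash)→216800, (A,merge)→1032800, (A,nl_idx)→3547800, (C,merge)→3816080, (C,nl)→24015120 …(+1); best=76800 via (A,hash)

cost=76800; order=D,B,C,A; methods=hash,hash,hash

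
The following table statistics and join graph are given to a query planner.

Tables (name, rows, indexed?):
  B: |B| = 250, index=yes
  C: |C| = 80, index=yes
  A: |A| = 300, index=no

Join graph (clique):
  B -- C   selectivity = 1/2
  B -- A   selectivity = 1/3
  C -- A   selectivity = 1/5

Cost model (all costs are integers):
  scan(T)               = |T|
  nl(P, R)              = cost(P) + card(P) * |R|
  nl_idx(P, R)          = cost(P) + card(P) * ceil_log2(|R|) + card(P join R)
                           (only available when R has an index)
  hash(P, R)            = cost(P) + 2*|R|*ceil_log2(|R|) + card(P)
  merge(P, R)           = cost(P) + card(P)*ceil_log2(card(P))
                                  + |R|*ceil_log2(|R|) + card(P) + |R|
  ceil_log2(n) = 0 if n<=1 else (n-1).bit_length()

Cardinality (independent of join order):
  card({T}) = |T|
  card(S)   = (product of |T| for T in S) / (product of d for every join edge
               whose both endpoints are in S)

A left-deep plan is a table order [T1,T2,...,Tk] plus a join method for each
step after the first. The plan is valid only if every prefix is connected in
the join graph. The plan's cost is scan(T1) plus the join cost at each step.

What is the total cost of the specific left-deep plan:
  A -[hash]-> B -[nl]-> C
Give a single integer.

2004600

step 1: scan A: cost=300, card=300
step 2: join B via hash
    card(P join B) = 300*250/(3) = 25000
    cost = 300 + 2*250*8 + 300 = 4600
step 3: join C via nl
    card(P join C) = 25000*80/(2*5) = 200000
    cost = 4600 + 25000*80 = 2004600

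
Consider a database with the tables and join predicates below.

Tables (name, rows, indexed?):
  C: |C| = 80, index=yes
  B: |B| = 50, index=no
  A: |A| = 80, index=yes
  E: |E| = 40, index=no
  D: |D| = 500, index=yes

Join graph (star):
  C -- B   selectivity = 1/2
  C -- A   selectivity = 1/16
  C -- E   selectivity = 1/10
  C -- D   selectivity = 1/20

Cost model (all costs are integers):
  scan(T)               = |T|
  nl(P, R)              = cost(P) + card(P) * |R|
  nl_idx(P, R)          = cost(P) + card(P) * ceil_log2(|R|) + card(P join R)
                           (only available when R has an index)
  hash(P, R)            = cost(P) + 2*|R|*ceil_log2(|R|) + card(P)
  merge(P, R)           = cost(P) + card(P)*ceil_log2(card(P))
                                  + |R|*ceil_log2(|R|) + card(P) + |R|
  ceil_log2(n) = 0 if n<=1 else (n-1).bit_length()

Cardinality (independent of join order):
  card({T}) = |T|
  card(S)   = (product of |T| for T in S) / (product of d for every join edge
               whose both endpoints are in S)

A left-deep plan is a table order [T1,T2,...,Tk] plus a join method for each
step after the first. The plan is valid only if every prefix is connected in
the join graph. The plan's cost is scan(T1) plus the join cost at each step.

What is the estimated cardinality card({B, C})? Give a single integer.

Tables in S: B(50), C(80)
Edges inside S: C-B(d=2)
numerator = 50 * 80 = 4000
denominator = 2 = 2
card(S) = 4000 / 2 = 2000

2000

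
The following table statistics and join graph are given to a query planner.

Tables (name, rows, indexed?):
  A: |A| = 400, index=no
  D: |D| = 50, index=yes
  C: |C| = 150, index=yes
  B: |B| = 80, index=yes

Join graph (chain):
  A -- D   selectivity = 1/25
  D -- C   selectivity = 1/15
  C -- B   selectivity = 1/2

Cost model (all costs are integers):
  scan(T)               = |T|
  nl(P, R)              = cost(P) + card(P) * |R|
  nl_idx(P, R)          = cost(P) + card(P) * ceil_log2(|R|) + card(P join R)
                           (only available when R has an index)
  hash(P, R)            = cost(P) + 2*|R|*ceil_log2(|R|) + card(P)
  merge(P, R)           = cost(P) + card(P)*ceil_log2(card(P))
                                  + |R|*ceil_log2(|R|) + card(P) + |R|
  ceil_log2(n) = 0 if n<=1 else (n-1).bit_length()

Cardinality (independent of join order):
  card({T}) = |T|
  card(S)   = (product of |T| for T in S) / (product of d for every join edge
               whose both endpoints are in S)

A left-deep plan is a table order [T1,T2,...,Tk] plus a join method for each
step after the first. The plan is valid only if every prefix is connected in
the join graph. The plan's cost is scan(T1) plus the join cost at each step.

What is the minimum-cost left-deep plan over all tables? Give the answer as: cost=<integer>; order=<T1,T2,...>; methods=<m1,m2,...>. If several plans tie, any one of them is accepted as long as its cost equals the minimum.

cost=13720; order=A,D,C,B; methods=hash,hash,hash

Selinger DP (subsets sized 1..n):
  {A}: scan cost=400, card=400
  {D}: scan cost=50, card=50
  {C}: scan cost=150, card=150
  {B}: scan cost=80, card=80
  {AD}: card=800; try (D,hash)→1400, (D,nl_idx)→3600, (A,merge)→4400, (D,merge)→4750, (A,hash)→7300, (A,nl)→20050 …(+1); best=1400 via (D,hash)
  {CD}: card=500; try (D,hash)→900, (C,nl_idx)→950, (D,nl_idx)→1550, (C,merge)→1750, (D,merge)→1850, (C,hash)→2500 …(+2); best=900 via (D,hash)
  {BC}: card=6000; try (B,hash)→1420, (C,merge)→2070, (B,merge)→2140, (C,hash)→2560, (C,nl_idx)→6720, (B,nl_idx)→7200 …(+2); best=1420 via (B,hash)
  {ACD}: card=8000; try (C,hash)→4600, (A,hash)→8600, (A,merge)→9900, (C,merge)→11550, (C,nl_idx)→15800, (C,nl)→121400 …(+1); best=4600 via (C,hash)
  {BCD}: card=20000; try (B,hash)→2520, (B,merge)→6540, (D,hash)→8020, (B,nl_idx)→24400, (B,nl)→40900, (D,nl_idx)→57420 …(+2); best=2520 via (B,hash)
  {ABCD}: card=320000; try (B,hash)→13720, (A,hash)→29720, (B,merge)→117240, (A,merge)→326520, (B,nl_idx)→380600, (B,nl)→644600 …(+1); best=13720 via (B,hash)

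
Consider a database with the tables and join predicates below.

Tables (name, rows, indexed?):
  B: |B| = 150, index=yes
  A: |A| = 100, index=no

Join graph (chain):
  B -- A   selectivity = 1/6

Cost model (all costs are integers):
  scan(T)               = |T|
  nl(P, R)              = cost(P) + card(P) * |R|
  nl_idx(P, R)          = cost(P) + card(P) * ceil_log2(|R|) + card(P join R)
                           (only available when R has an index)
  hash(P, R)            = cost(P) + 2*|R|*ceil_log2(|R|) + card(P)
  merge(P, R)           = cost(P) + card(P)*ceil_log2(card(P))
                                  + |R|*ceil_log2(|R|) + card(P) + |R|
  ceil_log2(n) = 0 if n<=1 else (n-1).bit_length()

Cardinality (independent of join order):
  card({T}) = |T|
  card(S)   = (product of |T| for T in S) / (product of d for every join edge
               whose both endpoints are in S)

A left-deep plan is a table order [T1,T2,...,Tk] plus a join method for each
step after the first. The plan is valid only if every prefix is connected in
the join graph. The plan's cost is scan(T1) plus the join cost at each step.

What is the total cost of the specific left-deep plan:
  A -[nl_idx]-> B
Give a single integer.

step 1: scan A: cost=100, card=100
step 2: join B via nl_idx
    card(P join B) = 100*150/(6) = 2500
    cost = 100 + 100*8 + 2500 = 3400

3400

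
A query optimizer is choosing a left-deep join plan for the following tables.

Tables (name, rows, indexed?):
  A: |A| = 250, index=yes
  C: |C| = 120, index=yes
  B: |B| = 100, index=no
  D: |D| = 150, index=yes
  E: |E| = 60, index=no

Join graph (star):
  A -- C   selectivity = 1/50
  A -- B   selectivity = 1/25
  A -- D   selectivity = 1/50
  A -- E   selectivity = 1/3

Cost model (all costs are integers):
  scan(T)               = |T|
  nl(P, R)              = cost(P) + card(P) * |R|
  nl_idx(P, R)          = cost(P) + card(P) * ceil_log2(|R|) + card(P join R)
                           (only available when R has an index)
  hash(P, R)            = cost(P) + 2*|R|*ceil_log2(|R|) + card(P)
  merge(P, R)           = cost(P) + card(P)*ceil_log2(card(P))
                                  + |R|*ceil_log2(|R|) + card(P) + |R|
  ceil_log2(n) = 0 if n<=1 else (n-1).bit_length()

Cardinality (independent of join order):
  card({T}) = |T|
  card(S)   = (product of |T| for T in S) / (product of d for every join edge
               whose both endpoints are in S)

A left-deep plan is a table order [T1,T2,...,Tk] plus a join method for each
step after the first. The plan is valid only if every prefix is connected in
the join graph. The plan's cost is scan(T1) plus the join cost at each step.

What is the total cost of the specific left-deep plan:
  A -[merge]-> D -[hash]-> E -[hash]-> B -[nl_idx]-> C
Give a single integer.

step 1: scan A: cost=250, card=250
step 2: join D via merge
    card(P join D) = 250*150/(50) = 750
    cost = 250 + 250*8 + 150*8 + 250 + 150 = 3850
step 3: join E via hash
    card(P join E) = 750*60/(3) = 15000
    cost = 3850 + 2*60*6 + 750 = 5320
step 4: join B via hash
    card(P join B) = 15000*100/(25) = 60000
    cost = 5320 + 2*100*7 + 15000 = 21720
step 5: join C via nl_idx
    card(P join C) = 60000*120/(50) = 144000
    cost = 21720 + 60000*7 + 144000 = 585720

585720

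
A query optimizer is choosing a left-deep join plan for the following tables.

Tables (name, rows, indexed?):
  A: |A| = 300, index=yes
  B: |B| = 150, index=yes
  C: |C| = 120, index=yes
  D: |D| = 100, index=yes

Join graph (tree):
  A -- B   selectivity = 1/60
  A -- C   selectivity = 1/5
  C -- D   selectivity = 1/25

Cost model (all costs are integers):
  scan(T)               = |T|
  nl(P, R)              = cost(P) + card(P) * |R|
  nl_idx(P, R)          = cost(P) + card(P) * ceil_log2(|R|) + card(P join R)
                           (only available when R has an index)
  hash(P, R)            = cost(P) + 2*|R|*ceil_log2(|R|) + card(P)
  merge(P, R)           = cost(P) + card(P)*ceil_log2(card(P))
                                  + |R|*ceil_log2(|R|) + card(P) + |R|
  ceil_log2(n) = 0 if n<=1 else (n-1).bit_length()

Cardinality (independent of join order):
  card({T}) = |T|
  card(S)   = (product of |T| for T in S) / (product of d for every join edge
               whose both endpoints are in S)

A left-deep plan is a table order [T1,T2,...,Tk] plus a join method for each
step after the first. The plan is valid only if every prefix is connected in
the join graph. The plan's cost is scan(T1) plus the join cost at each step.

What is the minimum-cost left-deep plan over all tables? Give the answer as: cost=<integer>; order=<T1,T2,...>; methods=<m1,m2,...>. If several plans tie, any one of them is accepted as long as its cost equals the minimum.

cost=24080; order=B,A,C,D; methods=nl_idx,hash,hash

Selinger DP (subsets sized 1..n):
  {A}: scan cost=300, card=300
  {B}: scan cost=150, card=150
  {C}: scan cost=120, card=120
  {D}: scan cost=100, card=100
  {AB}: card=750; try (A,nl_idx)→2250, (B,hash)→3000, (B,nl_idx)→3450, (A,merge)→4500, (B,merge)→4650, (A,hash)→5700 …(+2); best=2250 via (A,nl_idx)
  {AC}: card=7200; try (C,hash)→2280, (A,merge)→4080, (C,merge)→4260, (A,hash)→5640, (A,nl_idx)→8400, (C,nl_idx)→9600 …(+2); best=2280 via (C,hash)
  {CD}: card=480; try (C,nl_idx)→1280, (D,nl_idx)→1440, (D,hash)→1640, (C,merge)→1860, (D,merge)→1880, (C,hash)→1880 …(+2); best=1280 via (C,nl_idx)
  {ABC}: card=18000; try (C,hash)→4680, (C,merge)→11460, (B,hash)→11880, (C,nl_idx)→25500, (B,nl_idx)→77880, (C,nl)→92250 …(+2); best=4680 via (C,hash)
  {ACD}: card=28800; try (A,hash)→7160, (A,merge)→9080, (D,hash)→10880, (A,nl_idx)→34400, (D,nl_idx)→81480, (D,merge)→103880 …(+2); best=7160 via (A,hash)
  {ABCD}: card=72000; try (D,hash)→24080, (B,hash)→38360, (D,nl_idx)→202680, (D,merge)→293480, (B,nl_idx)→309560, (B,merge)→469310 …(+2); best=24080 via (D,hash)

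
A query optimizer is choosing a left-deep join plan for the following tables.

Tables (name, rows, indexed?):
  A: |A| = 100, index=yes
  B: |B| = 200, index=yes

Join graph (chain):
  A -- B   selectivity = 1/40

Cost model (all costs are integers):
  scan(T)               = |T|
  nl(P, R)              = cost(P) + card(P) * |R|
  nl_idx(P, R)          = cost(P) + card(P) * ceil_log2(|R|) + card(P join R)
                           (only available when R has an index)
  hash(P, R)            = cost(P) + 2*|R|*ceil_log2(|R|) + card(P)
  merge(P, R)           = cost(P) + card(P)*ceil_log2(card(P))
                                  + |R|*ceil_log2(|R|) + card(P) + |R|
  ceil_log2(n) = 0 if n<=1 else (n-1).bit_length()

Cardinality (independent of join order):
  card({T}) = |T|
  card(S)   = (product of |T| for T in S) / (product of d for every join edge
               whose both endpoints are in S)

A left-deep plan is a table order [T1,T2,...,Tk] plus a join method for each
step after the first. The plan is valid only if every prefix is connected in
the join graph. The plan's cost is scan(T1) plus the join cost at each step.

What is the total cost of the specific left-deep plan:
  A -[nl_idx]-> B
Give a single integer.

step 1: scan A: cost=100, card=100
step 2: join B via nl_idx
    card(P join B) = 100*200/(40) = 500
    cost = 100 + 100*8 + 500 = 1400

1400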